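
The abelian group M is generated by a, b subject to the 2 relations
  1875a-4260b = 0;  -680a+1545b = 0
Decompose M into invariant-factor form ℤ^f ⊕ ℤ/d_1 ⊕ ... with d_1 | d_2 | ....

rank_ℚ(R)=2; free=2−2=0
SNF(R) diag = [5, 15] → torsion [5, 15]

Answer: M ≅ ℤ/5 ⊕ ℤ/15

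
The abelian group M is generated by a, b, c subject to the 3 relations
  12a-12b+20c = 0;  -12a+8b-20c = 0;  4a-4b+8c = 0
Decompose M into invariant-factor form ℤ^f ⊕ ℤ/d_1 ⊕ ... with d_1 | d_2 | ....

rank_ℚ(R)=3; free=3−3=0
SNF(R) diag = [4, 4, 4] → torsion [4, 4, 4]

Answer: M ≅ ℤ/4 ⊕ ℤ/4 ⊕ ℤ/4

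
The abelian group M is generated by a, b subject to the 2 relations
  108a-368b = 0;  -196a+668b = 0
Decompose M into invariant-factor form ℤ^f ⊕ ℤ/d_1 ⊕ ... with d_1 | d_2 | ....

Answer: M ≅ ℤ/4 ⊕ ℤ/4

Derivation:
rank_ℚ(R)=2; free=2−2=0
SNF(R) diag = [4, 4] → torsion [4, 4]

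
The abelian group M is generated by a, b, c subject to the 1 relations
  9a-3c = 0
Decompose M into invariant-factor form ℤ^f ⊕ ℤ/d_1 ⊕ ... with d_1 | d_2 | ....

rank_ℚ(R)=1; free=3−1=2
SNF(R) diag = [3] → torsion [3]

Answer: M ≅ ℤ^2 ⊕ ℤ/3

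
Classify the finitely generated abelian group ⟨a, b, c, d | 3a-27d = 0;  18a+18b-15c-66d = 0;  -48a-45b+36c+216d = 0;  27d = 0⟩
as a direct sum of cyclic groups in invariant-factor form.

Answer: M ≅ ℤ/3 ⊕ ℤ/3 ⊕ ℤ/9 ⊕ ℤ/27

Derivation:
rank_ℚ(R)=4; free=4−4=0
SNF(R) diag = [3, 3, 9, 27] → torsion [3, 3, 9, 27]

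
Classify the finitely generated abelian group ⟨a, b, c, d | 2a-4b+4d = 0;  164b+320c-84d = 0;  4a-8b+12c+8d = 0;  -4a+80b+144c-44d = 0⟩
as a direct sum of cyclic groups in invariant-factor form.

Answer: M ≅ ℤ/2 ⊕ ℤ/4 ⊕ ℤ/12 ⊕ ℤ/36

Derivation:
rank_ℚ(R)=4; free=4−4=0
SNF(R) diag = [2, 4, 12, 36] → torsion [2, 4, 12, 36]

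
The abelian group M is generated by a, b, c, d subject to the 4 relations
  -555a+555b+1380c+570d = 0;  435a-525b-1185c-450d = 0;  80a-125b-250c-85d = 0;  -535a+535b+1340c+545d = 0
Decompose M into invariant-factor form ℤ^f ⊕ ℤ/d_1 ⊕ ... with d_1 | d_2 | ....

rank_ℚ(R)=4; free=4−4=0
SNF(R) diag = [5, 15, 45, 135] → torsion [5, 15, 45, 135]

Answer: M ≅ ℤ/5 ⊕ ℤ/15 ⊕ ℤ/45 ⊕ ℤ/135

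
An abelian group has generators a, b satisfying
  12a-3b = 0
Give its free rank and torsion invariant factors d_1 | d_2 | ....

rank_ℚ(R)=1; free=2−1=1
SNF(R) diag = [3] → torsion [3]

Answer: M ≅ ℤ^1 ⊕ ℤ/3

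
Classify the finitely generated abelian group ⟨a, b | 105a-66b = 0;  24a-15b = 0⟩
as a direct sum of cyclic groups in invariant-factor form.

rank_ℚ(R)=2; free=2−2=0
SNF(R) diag = [3, 3] → torsion [3, 3]

Answer: M ≅ ℤ/3 ⊕ ℤ/3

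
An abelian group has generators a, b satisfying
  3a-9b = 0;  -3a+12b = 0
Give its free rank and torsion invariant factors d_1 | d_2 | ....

Answer: M ≅ ℤ/3 ⊕ ℤ/3

Derivation:
rank_ℚ(R)=2; free=2−2=0
SNF(R) diag = [3, 3] → torsion [3, 3]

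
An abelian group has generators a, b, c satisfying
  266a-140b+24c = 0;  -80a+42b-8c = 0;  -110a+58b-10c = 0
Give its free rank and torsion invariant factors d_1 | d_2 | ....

Answer: M ≅ ℤ/2 ⊕ ℤ/2 ⊕ ℤ/6

Derivation:
rank_ℚ(R)=3; free=3−3=0
SNF(R) diag = [2, 2, 6] → torsion [2, 2, 6]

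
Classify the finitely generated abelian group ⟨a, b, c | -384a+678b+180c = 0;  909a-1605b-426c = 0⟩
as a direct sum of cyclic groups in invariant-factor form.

Answer: M ≅ ℤ^1 ⊕ ℤ/3 ⊕ ℤ/6

Derivation:
rank_ℚ(R)=2; free=3−2=1
SNF(R) diag = [3, 6] → torsion [3, 6]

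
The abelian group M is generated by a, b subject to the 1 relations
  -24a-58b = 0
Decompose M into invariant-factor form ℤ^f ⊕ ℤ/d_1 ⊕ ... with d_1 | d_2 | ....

rank_ℚ(R)=1; free=2−1=1
SNF(R) diag = [2] → torsion [2]

Answer: M ≅ ℤ^1 ⊕ ℤ/2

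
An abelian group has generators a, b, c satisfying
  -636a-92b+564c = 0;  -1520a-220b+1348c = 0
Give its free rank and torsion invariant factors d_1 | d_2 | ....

rank_ℚ(R)=2; free=3−2=1
SNF(R) diag = [4, 4] → torsion [4, 4]

Answer: M ≅ ℤ^1 ⊕ ℤ/4 ⊕ ℤ/4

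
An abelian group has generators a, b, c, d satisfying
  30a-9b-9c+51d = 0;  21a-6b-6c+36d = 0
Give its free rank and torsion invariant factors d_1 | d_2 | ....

rank_ℚ(R)=2; free=4−2=2
SNF(R) diag = [3, 3] → torsion [3, 3]

Answer: M ≅ ℤ^2 ⊕ ℤ/3 ⊕ ℤ/3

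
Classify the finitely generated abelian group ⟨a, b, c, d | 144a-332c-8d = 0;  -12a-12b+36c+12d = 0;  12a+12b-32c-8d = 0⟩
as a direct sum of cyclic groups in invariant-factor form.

rank_ℚ(R)=3; free=4−3=1
SNF(R) diag = [4, 12, 36] → torsion [4, 12, 36]

Answer: M ≅ ℤ^1 ⊕ ℤ/4 ⊕ ℤ/12 ⊕ ℤ/36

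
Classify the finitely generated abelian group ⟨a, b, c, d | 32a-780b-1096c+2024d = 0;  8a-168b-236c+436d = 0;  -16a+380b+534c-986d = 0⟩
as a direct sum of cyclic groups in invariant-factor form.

rank_ℚ(R)=3; free=4−3=1
SNF(R) diag = [2, 4, 8] → torsion [2, 4, 8]

Answer: M ≅ ℤ^1 ⊕ ℤ/2 ⊕ ℤ/4 ⊕ ℤ/8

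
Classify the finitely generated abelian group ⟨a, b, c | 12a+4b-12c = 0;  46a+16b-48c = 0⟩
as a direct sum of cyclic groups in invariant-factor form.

Answer: M ≅ ℤ^1 ⊕ ℤ/2 ⊕ ℤ/4

Derivation:
rank_ℚ(R)=2; free=3−2=1
SNF(R) diag = [2, 4] → torsion [2, 4]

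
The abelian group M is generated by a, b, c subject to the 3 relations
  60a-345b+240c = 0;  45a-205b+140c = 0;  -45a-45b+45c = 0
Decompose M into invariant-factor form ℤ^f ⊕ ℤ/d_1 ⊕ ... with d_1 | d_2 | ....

rank_ℚ(R)=3; free=3−3=0
SNF(R) diag = [5, 15, 45] → torsion [5, 15, 45]

Answer: M ≅ ℤ/5 ⊕ ℤ/15 ⊕ ℤ/45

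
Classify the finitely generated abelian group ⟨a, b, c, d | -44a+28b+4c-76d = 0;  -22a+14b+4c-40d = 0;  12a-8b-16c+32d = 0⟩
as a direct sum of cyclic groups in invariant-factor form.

Answer: M ≅ ℤ^1 ⊕ ℤ/2 ⊕ ℤ/4 ⊕ ℤ/4

Derivation:
rank_ℚ(R)=3; free=4−3=1
SNF(R) diag = [2, 4, 4] → torsion [2, 4, 4]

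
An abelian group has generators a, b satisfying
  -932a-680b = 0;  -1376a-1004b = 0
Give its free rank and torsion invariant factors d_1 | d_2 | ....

Answer: M ≅ ℤ/4 ⊕ ℤ/12

Derivation:
rank_ℚ(R)=2; free=2−2=0
SNF(R) diag = [4, 12] → torsion [4, 12]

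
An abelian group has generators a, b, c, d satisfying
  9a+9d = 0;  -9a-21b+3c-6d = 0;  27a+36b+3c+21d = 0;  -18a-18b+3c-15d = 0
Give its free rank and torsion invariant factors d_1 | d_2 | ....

Answer: M ≅ ℤ/3 ⊕ ℤ/3 ⊕ ℤ/9 ⊕ ℤ/9

Derivation:
rank_ℚ(R)=4; free=4−4=0
SNF(R) diag = [3, 3, 9, 9] → torsion [3, 3, 9, 9]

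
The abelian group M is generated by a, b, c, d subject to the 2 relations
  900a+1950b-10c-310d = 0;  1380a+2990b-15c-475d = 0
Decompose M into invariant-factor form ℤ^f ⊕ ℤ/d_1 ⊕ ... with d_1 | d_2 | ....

Answer: M ≅ ℤ^2 ⊕ ℤ/5 ⊕ ℤ/10

Derivation:
rank_ℚ(R)=2; free=4−2=2
SNF(R) diag = [5, 10] → torsion [5, 10]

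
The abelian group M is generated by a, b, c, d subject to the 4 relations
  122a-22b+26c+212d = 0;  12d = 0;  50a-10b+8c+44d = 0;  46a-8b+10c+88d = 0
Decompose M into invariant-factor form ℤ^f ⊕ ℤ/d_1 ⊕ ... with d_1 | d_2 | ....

Answer: M ≅ ℤ/2 ⊕ ℤ/6 ⊕ ℤ/6 ⊕ ℤ/12

Derivation:
rank_ℚ(R)=4; free=4−4=0
SNF(R) diag = [2, 6, 6, 12] → torsion [2, 6, 6, 12]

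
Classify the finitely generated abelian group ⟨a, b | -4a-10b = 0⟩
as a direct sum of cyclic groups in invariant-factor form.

rank_ℚ(R)=1; free=2−1=1
SNF(R) diag = [2] → torsion [2]

Answer: M ≅ ℤ^1 ⊕ ℤ/2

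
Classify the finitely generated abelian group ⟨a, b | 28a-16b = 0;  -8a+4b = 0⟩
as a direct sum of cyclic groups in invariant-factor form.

rank_ℚ(R)=2; free=2−2=0
SNF(R) diag = [4, 4] → torsion [4, 4]

Answer: M ≅ ℤ/4 ⊕ ℤ/4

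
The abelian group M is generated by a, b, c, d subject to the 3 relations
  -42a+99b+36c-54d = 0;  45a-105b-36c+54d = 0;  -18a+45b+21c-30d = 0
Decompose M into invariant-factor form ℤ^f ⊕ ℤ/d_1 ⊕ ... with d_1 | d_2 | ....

Answer: M ≅ ℤ^1 ⊕ ℤ/3 ⊕ ℤ/3 ⊕ ℤ/3

Derivation:
rank_ℚ(R)=3; free=4−3=1
SNF(R) diag = [3, 3, 3] → torsion [3, 3, 3]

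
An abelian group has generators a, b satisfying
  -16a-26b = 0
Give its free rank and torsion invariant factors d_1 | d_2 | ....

rank_ℚ(R)=1; free=2−1=1
SNF(R) diag = [2] → torsion [2]

Answer: M ≅ ℤ^1 ⊕ ℤ/2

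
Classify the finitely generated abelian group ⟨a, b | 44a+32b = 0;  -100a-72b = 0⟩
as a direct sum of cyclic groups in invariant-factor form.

rank_ℚ(R)=2; free=2−2=0
SNF(R) diag = [4, 8] → torsion [4, 8]

Answer: M ≅ ℤ/4 ⊕ ℤ/8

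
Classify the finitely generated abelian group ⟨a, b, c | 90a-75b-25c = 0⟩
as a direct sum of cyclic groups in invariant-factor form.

rank_ℚ(R)=1; free=3−1=2
SNF(R) diag = [5] → torsion [5]

Answer: M ≅ ℤ^2 ⊕ ℤ/5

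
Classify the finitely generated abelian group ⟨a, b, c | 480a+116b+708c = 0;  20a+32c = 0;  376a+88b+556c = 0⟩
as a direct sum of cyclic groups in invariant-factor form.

Answer: M ≅ ℤ/4 ⊕ ℤ/4 ⊕ ℤ/12

Derivation:
rank_ℚ(R)=3; free=3−3=0
SNF(R) diag = [4, 4, 12] → torsion [4, 4, 12]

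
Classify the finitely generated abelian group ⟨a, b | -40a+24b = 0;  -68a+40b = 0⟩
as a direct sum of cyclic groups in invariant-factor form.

Answer: M ≅ ℤ/4 ⊕ ℤ/8

Derivation:
rank_ℚ(R)=2; free=2−2=0
SNF(R) diag = [4, 8] → torsion [4, 8]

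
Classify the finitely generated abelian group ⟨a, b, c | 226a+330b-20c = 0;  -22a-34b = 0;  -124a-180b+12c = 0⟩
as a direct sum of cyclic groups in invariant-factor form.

rank_ℚ(R)=3; free=3−3=0
SNF(R) diag = [2, 4, 4] → torsion [2, 4, 4]

Answer: M ≅ ℤ/2 ⊕ ℤ/4 ⊕ ℤ/4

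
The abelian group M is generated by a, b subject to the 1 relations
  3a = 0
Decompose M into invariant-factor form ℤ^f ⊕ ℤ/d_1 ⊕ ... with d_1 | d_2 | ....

Answer: M ≅ ℤ^1 ⊕ ℤ/3

Derivation:
rank_ℚ(R)=1; free=2−1=1
SNF(R) diag = [3] → torsion [3]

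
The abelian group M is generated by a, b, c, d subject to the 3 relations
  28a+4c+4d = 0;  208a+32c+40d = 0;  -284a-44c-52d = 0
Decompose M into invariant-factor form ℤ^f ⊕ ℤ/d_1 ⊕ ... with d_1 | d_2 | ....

rank_ℚ(R)=3; free=4−3=1
SNF(R) diag = [4, 8, 8] → torsion [4, 8, 8]

Answer: M ≅ ℤ^1 ⊕ ℤ/4 ⊕ ℤ/8 ⊕ ℤ/8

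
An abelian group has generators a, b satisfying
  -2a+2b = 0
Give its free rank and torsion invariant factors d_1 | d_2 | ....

Answer: M ≅ ℤ^1 ⊕ ℤ/2

Derivation:
rank_ℚ(R)=1; free=2−1=1
SNF(R) diag = [2] → torsion [2]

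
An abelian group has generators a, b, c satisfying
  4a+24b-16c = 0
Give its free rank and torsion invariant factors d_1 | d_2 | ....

rank_ℚ(R)=1; free=3−1=2
SNF(R) diag = [4] → torsion [4]

Answer: M ≅ ℤ^2 ⊕ ℤ/4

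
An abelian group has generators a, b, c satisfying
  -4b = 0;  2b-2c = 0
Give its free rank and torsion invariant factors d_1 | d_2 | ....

Answer: M ≅ ℤ^1 ⊕ ℤ/2 ⊕ ℤ/4

Derivation:
rank_ℚ(R)=2; free=3−2=1
SNF(R) diag = [2, 4] → torsion [2, 4]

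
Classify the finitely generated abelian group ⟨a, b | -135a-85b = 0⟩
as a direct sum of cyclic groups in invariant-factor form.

Answer: M ≅ ℤ^1 ⊕ ℤ/5

Derivation:
rank_ℚ(R)=1; free=2−1=1
SNF(R) diag = [5] → torsion [5]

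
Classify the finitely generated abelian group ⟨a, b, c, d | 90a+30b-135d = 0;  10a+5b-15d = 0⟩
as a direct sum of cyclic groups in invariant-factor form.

rank_ℚ(R)=2; free=4−2=2
SNF(R) diag = [5, 15] → torsion [5, 15]

Answer: M ≅ ℤ^2 ⊕ ℤ/5 ⊕ ℤ/15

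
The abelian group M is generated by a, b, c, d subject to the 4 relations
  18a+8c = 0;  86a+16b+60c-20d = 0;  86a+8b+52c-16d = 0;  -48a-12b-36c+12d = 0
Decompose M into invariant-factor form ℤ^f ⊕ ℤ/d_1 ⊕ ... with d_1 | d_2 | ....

Answer: M ≅ ℤ/2 ⊕ ℤ/4 ⊕ ℤ/4 ⊕ ℤ/12

Derivation:
rank_ℚ(R)=4; free=4−4=0
SNF(R) diag = [2, 4, 4, 12] → torsion [2, 4, 4, 12]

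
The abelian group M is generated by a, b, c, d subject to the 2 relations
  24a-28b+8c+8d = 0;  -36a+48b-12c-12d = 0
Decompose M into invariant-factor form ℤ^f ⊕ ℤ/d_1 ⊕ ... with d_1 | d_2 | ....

Answer: M ≅ ℤ^2 ⊕ ℤ/4 ⊕ ℤ/12

Derivation:
rank_ℚ(R)=2; free=4−2=2
SNF(R) diag = [4, 12] → torsion [4, 12]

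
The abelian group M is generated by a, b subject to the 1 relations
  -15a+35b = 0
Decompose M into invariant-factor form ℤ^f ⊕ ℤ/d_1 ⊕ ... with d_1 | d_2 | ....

rank_ℚ(R)=1; free=2−1=1
SNF(R) diag = [5] → torsion [5]

Answer: M ≅ ℤ^1 ⊕ ℤ/5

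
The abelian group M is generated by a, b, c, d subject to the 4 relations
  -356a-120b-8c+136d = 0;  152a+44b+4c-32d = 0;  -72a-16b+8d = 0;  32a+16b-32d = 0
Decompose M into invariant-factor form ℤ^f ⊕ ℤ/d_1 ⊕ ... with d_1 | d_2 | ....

Answer: M ≅ ℤ/4 ⊕ ℤ/4 ⊕ ℤ/8 ⊕ ℤ/16

Derivation:
rank_ℚ(R)=4; free=4−4=0
SNF(R) diag = [4, 4, 8, 16] → torsion [4, 4, 8, 16]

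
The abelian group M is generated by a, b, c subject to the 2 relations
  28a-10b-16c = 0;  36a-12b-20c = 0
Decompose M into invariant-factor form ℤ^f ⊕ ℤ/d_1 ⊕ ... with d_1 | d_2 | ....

Answer: M ≅ ℤ^1 ⊕ ℤ/2 ⊕ ℤ/4

Derivation:
rank_ℚ(R)=2; free=3−2=1
SNF(R) diag = [2, 4] → torsion [2, 4]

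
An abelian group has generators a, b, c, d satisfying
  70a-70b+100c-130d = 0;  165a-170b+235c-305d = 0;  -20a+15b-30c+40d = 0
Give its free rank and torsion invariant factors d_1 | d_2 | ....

Answer: M ≅ ℤ^1 ⊕ ℤ/5 ⊕ ℤ/5 ⊕ ℤ/10

Derivation:
rank_ℚ(R)=3; free=4−3=1
SNF(R) diag = [5, 5, 10] → torsion [5, 5, 10]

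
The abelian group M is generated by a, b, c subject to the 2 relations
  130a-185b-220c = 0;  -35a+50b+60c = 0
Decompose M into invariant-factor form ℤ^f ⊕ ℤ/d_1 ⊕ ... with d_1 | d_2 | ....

Answer: M ≅ ℤ^1 ⊕ ℤ/5 ⊕ ℤ/5

Derivation:
rank_ℚ(R)=2; free=3−2=1
SNF(R) diag = [5, 5] → torsion [5, 5]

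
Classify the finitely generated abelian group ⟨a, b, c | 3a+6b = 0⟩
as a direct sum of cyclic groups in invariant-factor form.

rank_ℚ(R)=1; free=3−1=2
SNF(R) diag = [3] → torsion [3]

Answer: M ≅ ℤ^2 ⊕ ℤ/3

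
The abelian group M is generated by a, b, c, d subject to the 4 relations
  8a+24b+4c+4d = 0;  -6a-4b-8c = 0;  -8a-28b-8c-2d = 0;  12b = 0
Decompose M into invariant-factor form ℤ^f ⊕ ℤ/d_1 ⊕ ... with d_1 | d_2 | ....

Answer: M ≅ ℤ/2 ⊕ ℤ/2 ⊕ ℤ/4 ⊕ ℤ/12

Derivation:
rank_ℚ(R)=4; free=4−4=0
SNF(R) diag = [2, 2, 4, 12] → torsion [2, 2, 4, 12]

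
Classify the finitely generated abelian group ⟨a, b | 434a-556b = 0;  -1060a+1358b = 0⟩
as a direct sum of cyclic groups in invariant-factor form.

rank_ℚ(R)=2; free=2−2=0
SNF(R) diag = [2, 6] → torsion [2, 6]

Answer: M ≅ ℤ/2 ⊕ ℤ/6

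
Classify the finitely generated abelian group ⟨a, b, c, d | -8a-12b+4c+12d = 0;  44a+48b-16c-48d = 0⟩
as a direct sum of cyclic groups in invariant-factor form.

Answer: M ≅ ℤ^2 ⊕ ℤ/4 ⊕ ℤ/12

Derivation:
rank_ℚ(R)=2; free=4−2=2
SNF(R) diag = [4, 12] → torsion [4, 12]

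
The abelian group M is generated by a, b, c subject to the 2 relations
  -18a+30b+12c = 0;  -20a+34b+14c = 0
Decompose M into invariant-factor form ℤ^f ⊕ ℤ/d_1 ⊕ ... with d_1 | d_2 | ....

rank_ℚ(R)=2; free=3−2=1
SNF(R) diag = [2, 6] → torsion [2, 6]

Answer: M ≅ ℤ^1 ⊕ ℤ/2 ⊕ ℤ/6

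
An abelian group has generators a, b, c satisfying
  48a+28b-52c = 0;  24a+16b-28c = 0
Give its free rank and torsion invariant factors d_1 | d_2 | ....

Answer: M ≅ ℤ^1 ⊕ ℤ/4 ⊕ ℤ/12

Derivation:
rank_ℚ(R)=2; free=3−2=1
SNF(R) diag = [4, 12] → torsion [4, 12]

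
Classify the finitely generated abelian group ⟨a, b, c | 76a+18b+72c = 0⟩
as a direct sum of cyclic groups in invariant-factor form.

rank_ℚ(R)=1; free=3−1=2
SNF(R) diag = [2] → torsion [2]

Answer: M ≅ ℤ^2 ⊕ ℤ/2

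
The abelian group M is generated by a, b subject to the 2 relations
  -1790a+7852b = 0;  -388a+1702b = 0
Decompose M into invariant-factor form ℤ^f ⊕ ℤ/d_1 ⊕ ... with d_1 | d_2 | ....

Answer: M ≅ ℤ/2 ⊕ ℤ/2

Derivation:
rank_ℚ(R)=2; free=2−2=0
SNF(R) diag = [2, 2] → torsion [2, 2]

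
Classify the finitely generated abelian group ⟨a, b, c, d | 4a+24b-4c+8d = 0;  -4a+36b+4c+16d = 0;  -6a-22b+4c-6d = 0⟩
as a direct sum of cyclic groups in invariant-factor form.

Answer: M ≅ ℤ^1 ⊕ ℤ/2 ⊕ ℤ/4 ⊕ ℤ/12

Derivation:
rank_ℚ(R)=3; free=4−3=1
SNF(R) diag = [2, 4, 12] → torsion [2, 4, 12]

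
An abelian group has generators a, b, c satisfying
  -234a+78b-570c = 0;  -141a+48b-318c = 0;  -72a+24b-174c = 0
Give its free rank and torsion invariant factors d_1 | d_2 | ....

rank_ℚ(R)=3; free=3−3=0
SNF(R) diag = [3, 6, 18] → torsion [3, 6, 18]

Answer: M ≅ ℤ/3 ⊕ ℤ/6 ⊕ ℤ/18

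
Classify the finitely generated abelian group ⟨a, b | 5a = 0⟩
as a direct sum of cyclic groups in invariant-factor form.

rank_ℚ(R)=1; free=2−1=1
SNF(R) diag = [5] → torsion [5]

Answer: M ≅ ℤ^1 ⊕ ℤ/5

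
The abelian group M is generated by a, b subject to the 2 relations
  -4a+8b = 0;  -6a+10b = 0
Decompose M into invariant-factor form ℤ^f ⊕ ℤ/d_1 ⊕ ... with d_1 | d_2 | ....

rank_ℚ(R)=2; free=2−2=0
SNF(R) diag = [2, 4] → torsion [2, 4]

Answer: M ≅ ℤ/2 ⊕ ℤ/4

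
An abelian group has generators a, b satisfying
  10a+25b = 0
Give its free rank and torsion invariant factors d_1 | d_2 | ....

Answer: M ≅ ℤ^1 ⊕ ℤ/5

Derivation:
rank_ℚ(R)=1; free=2−1=1
SNF(R) diag = [5] → torsion [5]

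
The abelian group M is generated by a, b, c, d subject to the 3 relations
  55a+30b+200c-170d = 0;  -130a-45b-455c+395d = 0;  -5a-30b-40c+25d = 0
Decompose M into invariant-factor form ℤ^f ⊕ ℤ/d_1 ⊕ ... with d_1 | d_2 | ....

Answer: M ≅ ℤ^1 ⊕ ℤ/5 ⊕ ℤ/15 ⊕ ℤ/15

Derivation:
rank_ℚ(R)=3; free=4−3=1
SNF(R) diag = [5, 15, 15] → torsion [5, 15, 15]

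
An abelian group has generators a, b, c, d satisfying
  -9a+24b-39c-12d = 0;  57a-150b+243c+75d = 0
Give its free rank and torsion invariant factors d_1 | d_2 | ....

rank_ℚ(R)=2; free=4−2=2
SNF(R) diag = [3, 3] → torsion [3, 3]

Answer: M ≅ ℤ^2 ⊕ ℤ/3 ⊕ ℤ/3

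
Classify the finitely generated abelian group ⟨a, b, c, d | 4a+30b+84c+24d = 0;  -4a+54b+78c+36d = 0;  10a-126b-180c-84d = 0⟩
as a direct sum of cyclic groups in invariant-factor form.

Answer: M ≅ ℤ^1 ⊕ ℤ/2 ⊕ ℤ/6 ⊕ ℤ/6

Derivation:
rank_ℚ(R)=3; free=4−3=1
SNF(R) diag = [2, 6, 6] → torsion [2, 6, 6]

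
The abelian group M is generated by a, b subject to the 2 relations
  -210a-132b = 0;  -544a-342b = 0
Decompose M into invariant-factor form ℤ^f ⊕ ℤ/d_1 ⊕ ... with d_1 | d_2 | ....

Answer: M ≅ ℤ/2 ⊕ ℤ/6

Derivation:
rank_ℚ(R)=2; free=2−2=0
SNF(R) diag = [2, 6] → torsion [2, 6]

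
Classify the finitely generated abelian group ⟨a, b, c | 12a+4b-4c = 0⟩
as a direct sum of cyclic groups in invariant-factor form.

rank_ℚ(R)=1; free=3−1=2
SNF(R) diag = [4] → torsion [4]

Answer: M ≅ ℤ^2 ⊕ ℤ/4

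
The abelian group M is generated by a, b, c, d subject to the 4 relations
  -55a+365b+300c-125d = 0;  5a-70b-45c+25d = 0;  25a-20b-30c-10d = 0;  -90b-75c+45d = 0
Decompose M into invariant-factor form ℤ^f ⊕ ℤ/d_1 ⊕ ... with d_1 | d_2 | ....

Answer: M ≅ ℤ/5 ⊕ ℤ/15 ⊕ ℤ/15 ⊕ ℤ/30

Derivation:
rank_ℚ(R)=4; free=4−4=0
SNF(R) diag = [5, 15, 15, 30] → torsion [5, 15, 15, 30]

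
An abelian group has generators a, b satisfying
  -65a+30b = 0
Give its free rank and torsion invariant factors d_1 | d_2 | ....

rank_ℚ(R)=1; free=2−1=1
SNF(R) diag = [5] → torsion [5]

Answer: M ≅ ℤ^1 ⊕ ℤ/5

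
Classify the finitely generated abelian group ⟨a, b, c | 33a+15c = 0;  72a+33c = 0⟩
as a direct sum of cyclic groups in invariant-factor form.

rank_ℚ(R)=2; free=3−2=1
SNF(R) diag = [3, 3] → torsion [3, 3]

Answer: M ≅ ℤ^1 ⊕ ℤ/3 ⊕ ℤ/3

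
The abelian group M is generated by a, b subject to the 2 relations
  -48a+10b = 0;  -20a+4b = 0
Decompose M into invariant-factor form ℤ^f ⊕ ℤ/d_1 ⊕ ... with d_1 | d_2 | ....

rank_ℚ(R)=2; free=2−2=0
SNF(R) diag = [2, 4] → torsion [2, 4]

Answer: M ≅ ℤ/2 ⊕ ℤ/4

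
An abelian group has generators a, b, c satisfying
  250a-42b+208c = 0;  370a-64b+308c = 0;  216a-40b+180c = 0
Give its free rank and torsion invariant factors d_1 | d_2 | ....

rank_ℚ(R)=3; free=3−3=0
SNF(R) diag = [2, 2, 4] → torsion [2, 2, 4]

Answer: M ≅ ℤ/2 ⊕ ℤ/2 ⊕ ℤ/4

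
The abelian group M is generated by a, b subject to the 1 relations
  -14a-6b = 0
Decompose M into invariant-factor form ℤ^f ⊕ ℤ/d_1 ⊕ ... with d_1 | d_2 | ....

Answer: M ≅ ℤ^1 ⊕ ℤ/2

Derivation:
rank_ℚ(R)=1; free=2−1=1
SNF(R) diag = [2] → torsion [2]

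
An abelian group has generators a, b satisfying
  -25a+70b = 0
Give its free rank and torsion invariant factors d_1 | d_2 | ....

Answer: M ≅ ℤ^1 ⊕ ℤ/5

Derivation:
rank_ℚ(R)=1; free=2−1=1
SNF(R) diag = [5] → torsion [5]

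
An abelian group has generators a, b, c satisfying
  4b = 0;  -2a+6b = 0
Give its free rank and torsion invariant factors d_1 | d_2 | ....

rank_ℚ(R)=2; free=3−2=1
SNF(R) diag = [2, 4] → torsion [2, 4]

Answer: M ≅ ℤ^1 ⊕ ℤ/2 ⊕ ℤ/4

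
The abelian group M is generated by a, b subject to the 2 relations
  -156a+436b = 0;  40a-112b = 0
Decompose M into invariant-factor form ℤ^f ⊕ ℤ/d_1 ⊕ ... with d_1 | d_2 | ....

rank_ℚ(R)=2; free=2−2=0
SNF(R) diag = [4, 8] → torsion [4, 8]

Answer: M ≅ ℤ/4 ⊕ ℤ/8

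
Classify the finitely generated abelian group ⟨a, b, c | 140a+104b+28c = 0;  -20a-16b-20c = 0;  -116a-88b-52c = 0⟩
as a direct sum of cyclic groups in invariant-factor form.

rank_ℚ(R)=3; free=3−3=0
SNF(R) diag = [4, 8, 16] → torsion [4, 8, 16]

Answer: M ≅ ℤ/4 ⊕ ℤ/8 ⊕ ℤ/16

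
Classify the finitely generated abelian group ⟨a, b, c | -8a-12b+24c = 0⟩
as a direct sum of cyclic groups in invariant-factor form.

rank_ℚ(R)=1; free=3−1=2
SNF(R) diag = [4] → torsion [4]

Answer: M ≅ ℤ^2 ⊕ ℤ/4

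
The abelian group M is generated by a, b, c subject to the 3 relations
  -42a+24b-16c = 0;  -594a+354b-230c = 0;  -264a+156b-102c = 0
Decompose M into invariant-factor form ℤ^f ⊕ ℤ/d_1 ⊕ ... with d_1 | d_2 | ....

rank_ℚ(R)=3; free=3−3=0
SNF(R) diag = [2, 6, 6] → torsion [2, 6, 6]

Answer: M ≅ ℤ/2 ⊕ ℤ/6 ⊕ ℤ/6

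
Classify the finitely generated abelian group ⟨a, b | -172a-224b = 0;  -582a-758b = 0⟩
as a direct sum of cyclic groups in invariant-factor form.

Answer: M ≅ ℤ/2 ⊕ ℤ/4

Derivation:
rank_ℚ(R)=2; free=2−2=0
SNF(R) diag = [2, 4] → torsion [2, 4]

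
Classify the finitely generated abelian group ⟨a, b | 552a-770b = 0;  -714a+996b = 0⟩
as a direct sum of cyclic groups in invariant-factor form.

Answer: M ≅ ℤ/2 ⊕ ℤ/6

Derivation:
rank_ℚ(R)=2; free=2−2=0
SNF(R) diag = [2, 6] → torsion [2, 6]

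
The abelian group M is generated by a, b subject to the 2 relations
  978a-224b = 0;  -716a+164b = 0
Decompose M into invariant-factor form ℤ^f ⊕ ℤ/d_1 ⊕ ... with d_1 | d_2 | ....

Answer: M ≅ ℤ/2 ⊕ ℤ/4

Derivation:
rank_ℚ(R)=2; free=2−2=0
SNF(R) diag = [2, 4] → torsion [2, 4]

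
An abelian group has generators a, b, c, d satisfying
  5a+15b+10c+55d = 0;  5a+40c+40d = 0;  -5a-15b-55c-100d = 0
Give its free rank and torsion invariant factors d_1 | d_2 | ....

rank_ℚ(R)=3; free=4−3=1
SNF(R) diag = [5, 15, 45] → torsion [5, 15, 45]

Answer: M ≅ ℤ^1 ⊕ ℤ/5 ⊕ ℤ/15 ⊕ ℤ/45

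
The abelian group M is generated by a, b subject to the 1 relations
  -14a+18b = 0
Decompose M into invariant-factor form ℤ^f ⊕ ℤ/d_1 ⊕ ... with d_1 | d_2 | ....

rank_ℚ(R)=1; free=2−1=1
SNF(R) diag = [2] → torsion [2]

Answer: M ≅ ℤ^1 ⊕ ℤ/2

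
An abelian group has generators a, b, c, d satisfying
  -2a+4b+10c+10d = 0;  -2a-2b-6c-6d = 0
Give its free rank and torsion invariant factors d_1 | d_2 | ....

Answer: M ≅ ℤ^2 ⊕ ℤ/2 ⊕ ℤ/2

Derivation:
rank_ℚ(R)=2; free=4−2=2
SNF(R) diag = [2, 2] → torsion [2, 2]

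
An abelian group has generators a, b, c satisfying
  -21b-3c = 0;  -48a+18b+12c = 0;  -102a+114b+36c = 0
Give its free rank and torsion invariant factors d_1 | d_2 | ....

rank_ℚ(R)=3; free=3−3=0
SNF(R) diag = [3, 6, 18] → torsion [3, 6, 18]

Answer: M ≅ ℤ/3 ⊕ ℤ/6 ⊕ ℤ/18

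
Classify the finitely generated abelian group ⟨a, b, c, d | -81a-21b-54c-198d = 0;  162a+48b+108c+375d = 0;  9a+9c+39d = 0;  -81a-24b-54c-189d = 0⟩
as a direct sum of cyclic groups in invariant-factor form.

Answer: M ≅ ℤ/3 ⊕ ℤ/3 ⊕ ℤ/9 ⊕ ℤ/27

Derivation:
rank_ℚ(R)=4; free=4−4=0
SNF(R) diag = [3, 3, 9, 27] → torsion [3, 3, 9, 27]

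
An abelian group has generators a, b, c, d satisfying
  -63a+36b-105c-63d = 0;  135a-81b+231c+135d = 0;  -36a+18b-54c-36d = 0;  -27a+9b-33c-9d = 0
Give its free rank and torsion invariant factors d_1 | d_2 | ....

rank_ℚ(R)=4; free=4−4=0
SNF(R) diag = [3, 9, 18, 18] → torsion [3, 9, 18, 18]

Answer: M ≅ ℤ/3 ⊕ ℤ/9 ⊕ ℤ/18 ⊕ ℤ/18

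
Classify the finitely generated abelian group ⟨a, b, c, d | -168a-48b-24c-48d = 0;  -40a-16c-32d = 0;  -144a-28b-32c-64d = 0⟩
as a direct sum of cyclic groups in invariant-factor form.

rank_ℚ(R)=3; free=4−3=1
SNF(R) diag = [4, 8, 24] → torsion [4, 8, 24]

Answer: M ≅ ℤ^1 ⊕ ℤ/4 ⊕ ℤ/8 ⊕ ℤ/24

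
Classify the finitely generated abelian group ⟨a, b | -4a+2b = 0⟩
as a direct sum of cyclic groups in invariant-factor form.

Answer: M ≅ ℤ^1 ⊕ ℤ/2

Derivation:
rank_ℚ(R)=1; free=2−1=1
SNF(R) diag = [2] → torsion [2]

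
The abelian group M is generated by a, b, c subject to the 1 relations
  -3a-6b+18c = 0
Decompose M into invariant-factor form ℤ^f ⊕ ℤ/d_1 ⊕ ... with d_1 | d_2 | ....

Answer: M ≅ ℤ^2 ⊕ ℤ/3

Derivation:
rank_ℚ(R)=1; free=3−1=2
SNF(R) diag = [3] → torsion [3]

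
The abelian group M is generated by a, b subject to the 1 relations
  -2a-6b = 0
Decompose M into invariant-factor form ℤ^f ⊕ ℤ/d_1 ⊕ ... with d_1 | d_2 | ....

rank_ℚ(R)=1; free=2−1=1
SNF(R) diag = [2] → torsion [2]

Answer: M ≅ ℤ^1 ⊕ ℤ/2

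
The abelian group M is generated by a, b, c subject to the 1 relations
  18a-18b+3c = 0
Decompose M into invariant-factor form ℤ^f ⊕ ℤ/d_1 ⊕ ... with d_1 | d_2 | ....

Answer: M ≅ ℤ^2 ⊕ ℤ/3

Derivation:
rank_ℚ(R)=1; free=3−1=2
SNF(R) diag = [3] → torsion [3]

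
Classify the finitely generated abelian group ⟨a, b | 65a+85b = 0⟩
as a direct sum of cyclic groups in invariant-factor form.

Answer: M ≅ ℤ^1 ⊕ ℤ/5

Derivation:
rank_ℚ(R)=1; free=2−1=1
SNF(R) diag = [5] → torsion [5]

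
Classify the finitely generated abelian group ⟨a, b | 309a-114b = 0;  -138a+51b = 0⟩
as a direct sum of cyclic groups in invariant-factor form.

rank_ℚ(R)=2; free=2−2=0
SNF(R) diag = [3, 9] → torsion [3, 9]

Answer: M ≅ ℤ/3 ⊕ ℤ/9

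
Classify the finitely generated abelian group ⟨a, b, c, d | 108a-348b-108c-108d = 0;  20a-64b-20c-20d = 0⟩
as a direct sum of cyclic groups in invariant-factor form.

rank_ℚ(R)=2; free=4−2=2
SNF(R) diag = [4, 12] → torsion [4, 12]

Answer: M ≅ ℤ^2 ⊕ ℤ/4 ⊕ ℤ/12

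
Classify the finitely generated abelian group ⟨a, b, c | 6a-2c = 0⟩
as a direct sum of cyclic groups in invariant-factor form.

rank_ℚ(R)=1; free=3−1=2
SNF(R) diag = [2] → torsion [2]

Answer: M ≅ ℤ^2 ⊕ ℤ/2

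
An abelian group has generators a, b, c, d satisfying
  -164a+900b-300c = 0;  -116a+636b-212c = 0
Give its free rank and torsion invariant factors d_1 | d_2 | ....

Answer: M ≅ ℤ^2 ⊕ ℤ/4 ⊕ ℤ/8

Derivation:
rank_ℚ(R)=2; free=4−2=2
SNF(R) diag = [4, 8] → torsion [4, 8]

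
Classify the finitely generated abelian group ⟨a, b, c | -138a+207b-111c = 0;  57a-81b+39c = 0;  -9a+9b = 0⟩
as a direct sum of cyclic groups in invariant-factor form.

Answer: M ≅ ℤ/3 ⊕ ℤ/9 ⊕ ℤ/9

Derivation:
rank_ℚ(R)=3; free=3−3=0
SNF(R) diag = [3, 9, 9] → torsion [3, 9, 9]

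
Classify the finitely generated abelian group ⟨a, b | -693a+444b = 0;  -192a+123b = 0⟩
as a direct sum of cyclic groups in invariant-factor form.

Answer: M ≅ ℤ/3 ⊕ ℤ/3

Derivation:
rank_ℚ(R)=2; free=2−2=0
SNF(R) diag = [3, 3] → torsion [3, 3]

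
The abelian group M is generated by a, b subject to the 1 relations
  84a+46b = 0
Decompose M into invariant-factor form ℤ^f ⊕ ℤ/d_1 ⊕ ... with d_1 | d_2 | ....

Answer: M ≅ ℤ^1 ⊕ ℤ/2

Derivation:
rank_ℚ(R)=1; free=2−1=1
SNF(R) diag = [2] → torsion [2]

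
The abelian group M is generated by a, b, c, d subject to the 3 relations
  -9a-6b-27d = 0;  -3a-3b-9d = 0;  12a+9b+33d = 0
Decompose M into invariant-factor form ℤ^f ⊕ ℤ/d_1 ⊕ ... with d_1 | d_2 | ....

rank_ℚ(R)=3; free=4−3=1
SNF(R) diag = [3, 3, 3] → torsion [3, 3, 3]

Answer: M ≅ ℤ^1 ⊕ ℤ/3 ⊕ ℤ/3 ⊕ ℤ/3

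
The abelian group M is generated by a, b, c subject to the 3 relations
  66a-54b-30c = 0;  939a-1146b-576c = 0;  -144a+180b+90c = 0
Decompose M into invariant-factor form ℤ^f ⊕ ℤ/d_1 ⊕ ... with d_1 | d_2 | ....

rank_ℚ(R)=3; free=3−3=0
SNF(R) diag = [3, 6, 18] → torsion [3, 6, 18]

Answer: M ≅ ℤ/3 ⊕ ℤ/6 ⊕ ℤ/18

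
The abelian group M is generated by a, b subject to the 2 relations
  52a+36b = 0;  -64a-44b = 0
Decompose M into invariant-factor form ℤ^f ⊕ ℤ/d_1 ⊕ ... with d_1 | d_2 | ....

Answer: M ≅ ℤ/4 ⊕ ℤ/4

Derivation:
rank_ℚ(R)=2; free=2−2=0
SNF(R) diag = [4, 4] → torsion [4, 4]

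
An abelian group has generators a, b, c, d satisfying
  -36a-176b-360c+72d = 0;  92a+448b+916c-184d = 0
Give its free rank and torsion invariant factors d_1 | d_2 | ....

rank_ℚ(R)=2; free=4−2=2
SNF(R) diag = [4, 4] → torsion [4, 4]

Answer: M ≅ ℤ^2 ⊕ ℤ/4 ⊕ ℤ/4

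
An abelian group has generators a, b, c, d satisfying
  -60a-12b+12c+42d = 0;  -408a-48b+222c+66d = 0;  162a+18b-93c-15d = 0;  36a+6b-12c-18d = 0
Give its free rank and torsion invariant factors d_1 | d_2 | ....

Answer: M ≅ ℤ/3 ⊕ ℤ/6 ⊕ ℤ/6 ⊕ ℤ/12

Derivation:
rank_ℚ(R)=4; free=4−4=0
SNF(R) diag = [3, 6, 6, 12] → torsion [3, 6, 6, 12]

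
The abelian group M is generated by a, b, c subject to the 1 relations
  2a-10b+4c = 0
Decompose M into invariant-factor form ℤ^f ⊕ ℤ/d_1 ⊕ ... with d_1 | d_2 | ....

Answer: M ≅ ℤ^2 ⊕ ℤ/2

Derivation:
rank_ℚ(R)=1; free=3−1=2
SNF(R) diag = [2] → torsion [2]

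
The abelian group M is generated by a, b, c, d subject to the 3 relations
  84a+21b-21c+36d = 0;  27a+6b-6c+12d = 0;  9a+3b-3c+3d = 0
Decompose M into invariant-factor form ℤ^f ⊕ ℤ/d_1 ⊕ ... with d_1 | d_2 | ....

Answer: M ≅ ℤ^1 ⊕ ℤ/3 ⊕ ℤ/3 ⊕ ℤ/3

Derivation:
rank_ℚ(R)=3; free=4−3=1
SNF(R) diag = [3, 3, 3] → torsion [3, 3, 3]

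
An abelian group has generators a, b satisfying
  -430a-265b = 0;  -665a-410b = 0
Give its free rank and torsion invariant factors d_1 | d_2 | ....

rank_ℚ(R)=2; free=2−2=0
SNF(R) diag = [5, 15] → torsion [5, 15]

Answer: M ≅ ℤ/5 ⊕ ℤ/15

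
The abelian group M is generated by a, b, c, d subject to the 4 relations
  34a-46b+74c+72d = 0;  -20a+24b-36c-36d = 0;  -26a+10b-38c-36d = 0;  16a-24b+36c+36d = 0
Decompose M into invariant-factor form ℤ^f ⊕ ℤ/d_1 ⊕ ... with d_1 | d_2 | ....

rank_ℚ(R)=4; free=4−4=0
SNF(R) diag = [2, 4, 12, 36] → torsion [2, 4, 12, 36]

Answer: M ≅ ℤ/2 ⊕ ℤ/4 ⊕ ℤ/12 ⊕ ℤ/36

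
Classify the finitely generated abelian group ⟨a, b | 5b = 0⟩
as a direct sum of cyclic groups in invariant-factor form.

Answer: M ≅ ℤ^1 ⊕ ℤ/5

Derivation:
rank_ℚ(R)=1; free=2−1=1
SNF(R) diag = [5] → torsion [5]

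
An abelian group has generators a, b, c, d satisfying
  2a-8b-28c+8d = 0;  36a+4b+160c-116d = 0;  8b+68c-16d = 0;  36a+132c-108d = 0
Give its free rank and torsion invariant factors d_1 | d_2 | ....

rank_ℚ(R)=4; free=4−4=0
SNF(R) diag = [2, 4, 12, 36] → torsion [2, 4, 12, 36]

Answer: M ≅ ℤ/2 ⊕ ℤ/4 ⊕ ℤ/12 ⊕ ℤ/36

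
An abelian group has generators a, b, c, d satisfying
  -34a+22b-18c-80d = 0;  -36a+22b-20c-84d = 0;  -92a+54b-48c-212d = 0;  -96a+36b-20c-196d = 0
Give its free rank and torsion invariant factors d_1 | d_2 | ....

Answer: M ≅ ℤ/2 ⊕ ℤ/2 ⊕ ℤ/4 ⊕ ℤ/4

Derivation:
rank_ℚ(R)=4; free=4−4=0
SNF(R) diag = [2, 2, 4, 4] → torsion [2, 2, 4, 4]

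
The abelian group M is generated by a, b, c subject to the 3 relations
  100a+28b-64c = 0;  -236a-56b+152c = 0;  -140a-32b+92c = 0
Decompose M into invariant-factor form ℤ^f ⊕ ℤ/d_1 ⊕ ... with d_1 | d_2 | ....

Answer: M ≅ ℤ/4 ⊕ ℤ/12 ⊕ ℤ/36

Derivation:
rank_ℚ(R)=3; free=3−3=0
SNF(R) diag = [4, 12, 36] → torsion [4, 12, 36]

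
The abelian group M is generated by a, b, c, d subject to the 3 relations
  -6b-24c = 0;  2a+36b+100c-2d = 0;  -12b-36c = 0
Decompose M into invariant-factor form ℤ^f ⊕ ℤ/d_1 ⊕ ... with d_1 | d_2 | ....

rank_ℚ(R)=3; free=4−3=1
SNF(R) diag = [2, 6, 12] → torsion [2, 6, 12]

Answer: M ≅ ℤ^1 ⊕ ℤ/2 ⊕ ℤ/6 ⊕ ℤ/12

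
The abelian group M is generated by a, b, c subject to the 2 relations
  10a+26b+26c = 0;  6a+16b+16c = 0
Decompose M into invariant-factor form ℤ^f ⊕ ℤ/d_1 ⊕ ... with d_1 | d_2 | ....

Answer: M ≅ ℤ^1 ⊕ ℤ/2 ⊕ ℤ/2

Derivation:
rank_ℚ(R)=2; free=3−2=1
SNF(R) diag = [2, 2] → torsion [2, 2]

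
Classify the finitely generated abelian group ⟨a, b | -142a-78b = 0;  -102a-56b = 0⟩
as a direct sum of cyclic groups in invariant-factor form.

Answer: M ≅ ℤ/2 ⊕ ℤ/2

Derivation:
rank_ℚ(R)=2; free=2−2=0
SNF(R) diag = [2, 2] → torsion [2, 2]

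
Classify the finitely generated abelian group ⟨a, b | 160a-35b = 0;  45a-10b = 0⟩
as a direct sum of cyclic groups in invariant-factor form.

rank_ℚ(R)=2; free=2−2=0
SNF(R) diag = [5, 5] → torsion [5, 5]

Answer: M ≅ ℤ/5 ⊕ ℤ/5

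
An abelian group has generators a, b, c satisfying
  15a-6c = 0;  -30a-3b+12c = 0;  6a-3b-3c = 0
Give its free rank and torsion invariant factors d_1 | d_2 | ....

rank_ℚ(R)=3; free=3−3=0
SNF(R) diag = [3, 3, 3] → torsion [3, 3, 3]

Answer: M ≅ ℤ/3 ⊕ ℤ/3 ⊕ ℤ/3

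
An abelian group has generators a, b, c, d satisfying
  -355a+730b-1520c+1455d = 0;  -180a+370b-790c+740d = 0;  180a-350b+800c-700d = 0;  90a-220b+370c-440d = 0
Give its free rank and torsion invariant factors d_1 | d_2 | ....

Answer: M ≅ ℤ/5 ⊕ ℤ/10 ⊕ ℤ/30 ⊕ ℤ/90

Derivation:
rank_ℚ(R)=4; free=4−4=0
SNF(R) diag = [5, 10, 30, 90] → torsion [5, 10, 30, 90]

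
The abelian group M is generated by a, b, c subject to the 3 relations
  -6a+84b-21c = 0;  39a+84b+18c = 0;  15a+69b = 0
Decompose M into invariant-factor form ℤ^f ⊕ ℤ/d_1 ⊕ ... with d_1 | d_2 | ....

Answer: M ≅ ℤ/3 ⊕ ℤ/3 ⊕ ℤ/9

Derivation:
rank_ℚ(R)=3; free=3−3=0
SNF(R) diag = [3, 3, 9] → torsion [3, 3, 9]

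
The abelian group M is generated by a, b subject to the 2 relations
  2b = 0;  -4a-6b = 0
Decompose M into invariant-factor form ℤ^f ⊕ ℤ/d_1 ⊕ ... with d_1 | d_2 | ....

Answer: M ≅ ℤ/2 ⊕ ℤ/4

Derivation:
rank_ℚ(R)=2; free=2−2=0
SNF(R) diag = [2, 4] → torsion [2, 4]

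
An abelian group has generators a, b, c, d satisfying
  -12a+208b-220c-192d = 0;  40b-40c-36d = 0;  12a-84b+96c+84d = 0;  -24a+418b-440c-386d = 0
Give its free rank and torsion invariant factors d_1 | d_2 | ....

Answer: M ≅ ℤ/2 ⊕ ℤ/4 ⊕ ℤ/12 ⊕ ℤ/36

Derivation:
rank_ℚ(R)=4; free=4−4=0
SNF(R) diag = [2, 4, 12, 36] → torsion [2, 4, 12, 36]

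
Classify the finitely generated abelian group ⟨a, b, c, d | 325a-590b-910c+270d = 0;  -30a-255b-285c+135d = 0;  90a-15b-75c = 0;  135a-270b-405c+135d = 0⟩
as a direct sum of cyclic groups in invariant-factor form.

Answer: M ≅ ℤ/5 ⊕ ℤ/15 ⊕ ℤ/45 ⊕ ℤ/135

Derivation:
rank_ℚ(R)=4; free=4−4=0
SNF(R) diag = [5, 15, 45, 135] → torsion [5, 15, 45, 135]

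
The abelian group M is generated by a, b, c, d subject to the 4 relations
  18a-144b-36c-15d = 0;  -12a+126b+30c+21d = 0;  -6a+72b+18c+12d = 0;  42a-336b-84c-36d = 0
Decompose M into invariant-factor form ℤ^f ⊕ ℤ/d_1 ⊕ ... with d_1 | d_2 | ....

Answer: M ≅ ℤ/3 ⊕ ℤ/6 ⊕ ℤ/6 ⊕ ℤ/6

Derivation:
rank_ℚ(R)=4; free=4−4=0
SNF(R) diag = [3, 6, 6, 6] → torsion [3, 6, 6, 6]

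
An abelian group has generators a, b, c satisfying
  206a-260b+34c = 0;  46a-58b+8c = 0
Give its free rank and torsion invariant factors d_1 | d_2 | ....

rank_ℚ(R)=2; free=3−2=1
SNF(R) diag = [2, 6] → torsion [2, 6]

Answer: M ≅ ℤ^1 ⊕ ℤ/2 ⊕ ℤ/6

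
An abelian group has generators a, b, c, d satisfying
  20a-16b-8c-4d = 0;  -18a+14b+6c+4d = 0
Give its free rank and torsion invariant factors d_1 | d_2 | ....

rank_ℚ(R)=2; free=4−2=2
SNF(R) diag = [2, 4] → torsion [2, 4]

Answer: M ≅ ℤ^2 ⊕ ℤ/2 ⊕ ℤ/4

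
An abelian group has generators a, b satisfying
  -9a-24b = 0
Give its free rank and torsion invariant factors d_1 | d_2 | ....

Answer: M ≅ ℤ^1 ⊕ ℤ/3

Derivation:
rank_ℚ(R)=1; free=2−1=1
SNF(R) diag = [3] → torsion [3]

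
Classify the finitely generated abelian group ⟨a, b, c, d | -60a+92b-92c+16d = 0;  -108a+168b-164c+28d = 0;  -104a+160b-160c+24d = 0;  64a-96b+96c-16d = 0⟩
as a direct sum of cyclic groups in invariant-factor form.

Answer: M ≅ ℤ/4 ⊕ ℤ/4 ⊕ ℤ/8 ⊕ ℤ/16

Derivation:
rank_ℚ(R)=4; free=4−4=0
SNF(R) diag = [4, 4, 8, 16] → torsion [4, 4, 8, 16]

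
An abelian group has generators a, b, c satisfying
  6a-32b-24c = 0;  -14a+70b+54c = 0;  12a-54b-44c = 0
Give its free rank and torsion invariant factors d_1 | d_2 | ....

Answer: M ≅ ℤ/2 ⊕ ℤ/2 ⊕ ℤ/2

Derivation:
rank_ℚ(R)=3; free=3−3=0
SNF(R) diag = [2, 2, 2] → torsion [2, 2, 2]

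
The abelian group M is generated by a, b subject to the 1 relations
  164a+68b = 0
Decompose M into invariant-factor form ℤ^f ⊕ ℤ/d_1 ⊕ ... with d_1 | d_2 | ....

rank_ℚ(R)=1; free=2−1=1
SNF(R) diag = [4] → torsion [4]

Answer: M ≅ ℤ^1 ⊕ ℤ/4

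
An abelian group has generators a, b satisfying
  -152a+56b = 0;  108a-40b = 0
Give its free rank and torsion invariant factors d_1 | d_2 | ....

Answer: M ≅ ℤ/4 ⊕ ℤ/8

Derivation:
rank_ℚ(R)=2; free=2−2=0
SNF(R) diag = [4, 8] → torsion [4, 8]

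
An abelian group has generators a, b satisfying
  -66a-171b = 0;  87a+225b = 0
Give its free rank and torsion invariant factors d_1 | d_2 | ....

Answer: M ≅ ℤ/3 ⊕ ℤ/9

Derivation:
rank_ℚ(R)=2; free=2−2=0
SNF(R) diag = [3, 9] → torsion [3, 9]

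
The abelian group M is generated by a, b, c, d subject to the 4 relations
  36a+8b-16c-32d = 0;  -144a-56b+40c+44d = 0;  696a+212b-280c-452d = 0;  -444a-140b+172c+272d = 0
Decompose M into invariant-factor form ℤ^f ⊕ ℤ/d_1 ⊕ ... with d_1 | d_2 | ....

Answer: M ≅ ℤ/4 ⊕ ℤ/12 ⊕ ℤ/36 ⊕ ℤ/36

Derivation:
rank_ℚ(R)=4; free=4−4=0
SNF(R) diag = [4, 12, 36, 36] → torsion [4, 12, 36, 36]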